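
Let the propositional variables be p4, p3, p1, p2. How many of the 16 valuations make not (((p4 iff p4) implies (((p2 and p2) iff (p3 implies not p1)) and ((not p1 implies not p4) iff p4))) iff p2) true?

Initial set: {not (((p4 iff p4) implies (((p2 and p2) iff (p3 implies not p1)) and ((not p1 implies not p4) iff p4))) iff p2)}.
not (((p4 iff p4) implies (((p2 and p2) iff (p3 implies not p1)) and ((not p1 implies not p4) iff p4))) iff p2): β-rule — branch into ((p4 iff p4) implies (((p2 and p2) iff (p3 implies not p1)) and ((not p1 implies not p4) iff p4))), not p2  //  not ((p4 iff p4) implies (((p2 and p2) iff (p3 implies not p1)) and ((not p1 implies not p4) iff p4))), p2.
  branch 1 (add ((p4 iff p4) implies (((p2 and p2) iff (p3 implies not p1)) and ((not p1 implies not p4) iff p4))), not p2):
    ((p4 iff p4) implies (((p2 and p2) iff (p3 implies not p1)) and ((not p1 implies not p4) iff p4))): β-rule — branch into not (p4 iff p4)  //  (((p2 and p2) iff (p3 implies not p1)) and ((not p1 implies not p4) iff p4)).
      branch 1.1 (add not (p4 iff p4)):
        not (p4 iff p4): β-rule — branch into p4, not p4  //  not p4, p4.
          branch 1.1.1 (add p4, not p4):
            × closes — contains both p4 and not p4.
          branch 1.1.2 (add not p4, p4):
            × closes — contains both p4 and not p4.
      branch 1.2 (add (((p2 and p2) iff (p3 implies not p1)) and ((not p1 implies not p4) iff p4))):
        (((p2 and p2) iff (p3 implies not p1)) and ((not p1 implies not p4) iff p4)): α-rule — add ((p2 and p2) iff (p3 implies not p1)), ((not p1 implies not p4) iff p4).
        ((p2 and p2) iff (p3 implies not p1)): β-rule — branch into (p2 and p2), (p3 implies not p1)  //  not (p2 and p2), not (p3 implies not p1).
          branch 1.2.1 (add (p2 and p2), (p3 implies not p1)):
            (p2 and p2): α-rule — add p2, p2.
            × closes — contains both p2 and not p2.
          branch 1.2.2 (add not (p2 and p2), not (p3 implies not p1)):
            not (p3 implies not p1): α-rule — add p3, not not p1.
            ((not p1 implies not p4) iff p4): β-rule — branch into (not p1 implies not p4), p4  //  not (not p1 implies not p4), not p4.
              branch 1.2.2.1 (add (not p1 implies not p4), p4):
                not (p2 and p2): β-rule — branch into not p2  //  not p2.
                  branch 1.2.2.1.1 (add not p2):
                    (not p1 implies not p4): β-rule — branch into not not p1  //  not p4.
                      branch 1.2.2.1.1.1 (add not not p1):
                        ○ open, literals {p1=true, p2=false, p3=true, p4=true}.
                      branch 1.2.2.1.1.2 (add not p4):
                        × closes — contains both p4 and not p4.
                  branch 1.2.2.1.2 (add not p2):
                    (not p1 implies not p4): β-rule — branch into not not p1  //  not p4.
                      branch 1.2.2.1.2.1 (add not not p1):
                        ○ open, literals {p1=true, p2=false, p3=true, p4=true}.
                      branch 1.2.2.1.2.2 (add not p4):
                        × closes — contains both p4 and not p4.
              branch 1.2.2.2 (add not (not p1 implies not p4), not p4):
                not (not p1 implies not p4): α-rule — add not p1, not not p4.
                × closes — contains both p1 and not p1.
  branch 2 (add not ((p4 iff p4) implies (((p2 and p2) iff (p3 implies not p1)) and ((not p1 implies not p4) iff p4))), p2):
    not ((p4 iff p4) implies (((p2 and p2) iff (p3 implies not p1)) and ((not p1 implies not p4) iff p4))): α-rule — add (p4 iff p4), not (((p2 and p2) iff (p3 implies not p1)) and ((not p1 implies not p4) iff p4)).
    (p4 iff p4): β-rule — branch into p4, p4  //  not p4, not p4.
      branch 2.1 (add p4, p4):
        not (((p2 and p2) iff (p3 implies not p1)) and ((not p1 implies not p4) iff p4)): β-rule — branch into not ((p2 and p2) iff (p3 implies not p1))  //  not ((not p1 implies not p4) iff p4).
          branch 2.1.1 (add not ((p2 and p2) iff (p3 implies not p1))):
            not ((p2 and p2) iff (p3 implies not p1)): β-rule — branch into (p2 and p2), not (p3 implies not p1)  //  not (p2 and p2), (p3 implies not p1).
              branch 2.1.1.1 (add (p2 and p2), not (p3 implies not p1)):
                (p2 and p2): α-rule — add p2, p2.
                not (p3 implies not p1): α-rule — add p3, not not p1.
                ○ open, literals {p1=true, p2=true, p3=true, p4=true}.
              branch 2.1.1.2 (add not (p2 and p2), (p3 implies not p1)):
                not (p2 and p2): β-rule — branch into not p2  //  not p2.
                  branch 2.1.1.2.1 (add not p2):
                    × closes — contains both p2 and not p2.
                  branch 2.1.1.2.2 (add not p2):
                    × closes — contains both p2 and not p2.
          branch 2.1.2 (add not ((not p1 implies not p4) iff p4)):
            not ((not p1 implies not p4) iff p4): β-rule — branch into (not p1 implies not p4), not p4  //  not (not p1 implies not p4), p4.
              branch 2.1.2.1 (add (not p1 implies not p4), not p4):
                × closes — contains both p4 and not p4.
              branch 2.1.2.2 (add not (not p1 implies not p4), p4):
                not (not p1 implies not p4): α-rule — add not p1, not not p4.
                ○ open, literals {p1=false, p2=true, p4=true}.
      branch 2.2 (add not p4, not p4):
        not (((p2 and p2) iff (p3 implies not p1)) and ((not p1 implies not p4) iff p4)): β-rule — branch into not ((p2 and p2) iff (p3 implies not p1))  //  not ((not p1 implies not p4) iff p4).
          branch 2.2.1 (add not ((p2 and p2) iff (p3 implies not p1))):
            not ((p2 and p2) iff (p3 implies not p1)): β-rule — branch into (p2 and p2), not (p3 implies not p1)  //  not (p2 and p2), (p3 implies not p1).
              branch 2.2.1.1 (add (p2 and p2), not (p3 implies not p1)):
                (p2 and p2): α-rule — add p2, p2.
                not (p3 implies not p1): α-rule — add p3, not not p1.
                ○ open, literals {p1=true, p2=true, p3=true, p4=false}.
              branch 2.2.1.2 (add not (p2 and p2), (p3 implies not p1)):
                not (p2 and p2): β-rule — branch into not p2  //  not p2.
                  branch 2.2.1.2.1 (add not p2):
                    × closes — contains both p2 and not p2.
                  branch 2.2.1.2.2 (add not p2):
                    × closes — contains both p2 and not p2.
          branch 2.2.2 (add not ((not p1 implies not p4) iff p4)):
            not ((not p1 implies not p4) iff p4): β-rule — branch into (not p1 implies not p4), not p4  //  not (not p1 implies not p4), p4.
              branch 2.2.2.1 (add (not p1 implies not p4), not p4):
                (not p1 implies not p4): β-rule — branch into not not p1  //  not p4.
                  branch 2.2.2.1.1 (add not not p1):
                    ○ open, literals {p1=true, p2=true, p4=false}.
                  branch 2.2.2.1.2 (add not p4):
                    ○ open, literals {p2=true, p4=false}.
              branch 2.2.2.2 (add not (not p1 implies not p4), p4):
                × closes — contains both p4 and not p4.
12 branches closed, 7 open.
Each open branch fixes some atoms; the unmentioned ones are free. Counting distinct full assignments: branch {p1=true, p2=false, p3=true, p4=true} (none free) contributes 1 new; branch {p1=true, p2=false, p3=true, p4=true} (none free) contributes 0 new; branch {p1=true, p2=true, p3=true, p4=true} (none free) contributes 1 new; branch {p1=false, p2=true, p4=true} (p3) contributes 2 new; branch {p1=true, p2=true, p3=true, p4=false} (none free) contributes 1 new; branch {p1=true, p2=true, p4=false} (p3) contributes 1 new; branch {p2=true, p4=false} (p3, p1) contributes 2 new. Total: 8.

8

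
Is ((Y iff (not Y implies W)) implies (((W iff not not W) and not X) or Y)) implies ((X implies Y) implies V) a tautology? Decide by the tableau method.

Not valid

Assume the negation and expand:
Initial set: {not (((Y iff (not Y implies W)) implies (((W iff not not W) and not X) or Y)) implies ((X implies Y) implies V))}.
not (((Y iff (not Y implies W)) implies (((W iff not not W) and not X) or Y)) implies ((X implies Y) implies V)): α-rule — add ((Y iff (not Y implies W)) implies (((W iff not not W) and not X) or Y)), not ((X implies Y) implies V).
not ((X implies Y) implies V): α-rule — add (X implies Y), not V.
((Y iff (not Y implies W)) implies (((W iff not not W) and not X) or Y)): β-rule — branch into not (Y iff (not Y implies W))  //  (((W iff not not W) and not X) or Y).
  branch 1 (add not (Y iff (not Y implies W))):
    (X implies Y): β-rule — branch into not X  //  Y.
      branch 1.1 (add not X):
        not (Y iff (not Y implies W)): β-rule — branch into Y, not (not Y implies W)  //  not Y, (not Y implies W).
          branch 1.1.1 (add Y, not (not Y implies W)):
            not (not Y implies W): α-rule — add not Y, not W.
            × closes — contains both Y and not Y.
          branch 1.1.2 (add not Y, (not Y implies W)):
            (not Y implies W): β-rule — branch into not not Y  //  W.
              branch 1.1.2.1 (add not not Y):
                × closes — contains both Y and not Y.
              branch 1.1.2.2 (add W):
                ○ open, literals {V=F, W=T, X=F, Y=F}.
      branch 1.2 (add Y):
        not (Y iff (not Y implies W)): β-rule — branch into Y, not (not Y implies W)  //  not Y, (not Y implies W).
          branch 1.2.1 (add Y, not (not Y implies W)):
            not (not Y implies W): α-rule — add not Y, not W.
            × closes — contains both Y and not Y.
          branch 1.2.2 (add not Y, (not Y implies W)):
            × closes — contains both Y and not Y.
  branch 2 (add (((W iff not not W) and not X) or Y)):
    (X implies Y): β-rule — branch into not X  //  Y.
      branch 2.1 (add not X):
        (((W iff not not W) and not X) or Y): β-rule — branch into ((W iff not not W) and not X)  //  Y.
          branch 2.1.1 (add ((W iff not not W) and not X)):
            ((W iff not not W) and not X): α-rule — add (W iff not not W), not X.
            (W iff not not W): β-rule — branch into W, not not W  //  not W, not not not W.
              branch 2.1.1.1 (add W, not not W):
                not not W: drop double negation, giving W.
                ○ open, literals {V=F, W=T, X=F}.
              branch 2.1.1.2 (add not W, not not not W):
                not not not W: drop double negation, giving not W.
                ○ open, literals {V=F, W=F, X=F}.
          branch 2.1.2 (add Y):
            ○ open, literals {V=F, X=F, Y=T}.
      branch 2.2 (add Y):
        (((W iff not not W) and not X) or Y): β-rule — branch into ((W iff not not W) and not X)  //  Y.
          branch 2.2.1 (add ((W iff not not W) and not X)):
            ((W iff not not W) and not X): α-rule — add (W iff not not W), not X.
            (W iff not not W): β-rule — branch into W, not not W  //  not W, not not not W.
              branch 2.2.1.1 (add W, not not W):
                not not W: drop double negation, giving W.
                ○ open, literals {V=F, W=T, X=F, Y=T}.
              branch 2.2.1.2 (add not W, not not not W):
                not not not W: drop double negation, giving not W.
                ○ open, literals {V=F, W=F, X=F, Y=T}.
          branch 2.2.2 (add Y):
            ○ open, literals {V=F, Y=T}.
4 branches closed, 7 open.
An open branch gives a countermodel: V=F, W=T, X=F, Y=F (unmentioned atoms arbitrary); under it the original formula is false.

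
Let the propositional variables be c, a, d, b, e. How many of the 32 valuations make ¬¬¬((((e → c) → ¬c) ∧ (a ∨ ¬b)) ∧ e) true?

Initial set: {¬¬¬((((e → c) → ¬c) ∧ (a ∨ ¬b)) ∧ e)}.
¬¬¬((((e → c) → ¬c) ∧ (a ∨ ¬b)) ∧ e): drop double negation, giving ¬((((e → c) → ¬c) ∧ (a ∨ ¬b)) ∧ e).
¬((((e → c) → ¬c) ∧ (a ∨ ¬b)) ∧ e): β-rule — branch into ¬(((e → c) → ¬c) ∧ (a ∨ ¬b))  //  ¬e.
  branch 1 (add ¬(((e → c) → ¬c) ∧ (a ∨ ¬b))):
    ¬(((e → c) → ¬c) ∧ (a ∨ ¬b)): β-rule — branch into ¬((e → c) → ¬c)  //  ¬(a ∨ ¬b).
      branch 1.1 (add ¬((e → c) → ¬c)):
        ¬((e → c) → ¬c): α-rule — add (e → c), ¬¬c.
        (e → c): β-rule — branch into ¬e  //  c.
          branch 1.1.1 (add ¬e):
            ○ open, literals {c=T, e=F}.
          branch 1.1.2 (add c):
            ○ open, literals {c=T}.
      branch 1.2 (add ¬(a ∨ ¬b)):
        ¬(a ∨ ¬b): α-rule — add ¬a, ¬¬b.
        ○ open, literals {a=F, b=T}.
  branch 2 (add ¬e):
    ○ open, literals {e=F}.
0 branches closed, 4 open.
Each open branch fixes some atoms; the unmentioned ones are free. Counting distinct full assignments: branch {c=T, e=F} (a, d, b) contributes 8 new; branch {c=T} (a, d, b, e) contributes 8 new; branch {a=F, b=T} (c, d, e) contributes 4 new; branch {e=F} (c, a, d, b) contributes 6 new. Total: 26.

26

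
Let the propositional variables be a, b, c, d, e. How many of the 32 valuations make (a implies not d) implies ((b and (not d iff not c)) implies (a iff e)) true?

29

Initial set: {((a implies not d) implies ((b and (not d iff not c)) implies (a iff e)))}.
((a implies not d) implies ((b and (not d iff not c)) implies (a iff e))): β-rule — branch into not (a implies not d)  //  ((b and (not d iff not c)) implies (a iff e)).
  branch 1 (add not (a implies not d)):
    not (a implies not d): α-rule — add a, not not d.
    ○ open, literals {a=true, d=true}.
  branch 2 (add ((b and (not d iff not c)) implies (a iff e))):
    ((b and (not d iff not c)) implies (a iff e)): β-rule — branch into not (b and (not d iff not c))  //  (a iff e).
      branch 2.1 (add not (b and (not d iff not c))):
        not (b and (not d iff not c)): β-rule — branch into not b  //  not (not d iff not c).
          branch 2.1.1 (add not b):
            ○ open, literals {b=false}.
          branch 2.1.2 (add not (not d iff not c)):
            not (not d iff not c): β-rule — branch into not d, not not c  //  not not d, not c.
              branch 2.1.2.1 (add not d, not not c):
                ○ open, literals {c=true, d=false}.
              branch 2.1.2.2 (add not not d, not c):
                ○ open, literals {c=false, d=true}.
      branch 2.2 (add (a iff e)):
        (a iff e): β-rule — branch into a, e  //  not a, not e.
          branch 2.2.1 (add a, e):
            ○ open, literals {a=true, e=true}.
          branch 2.2.2 (add not a, not e):
            ○ open, literals {a=false, e=false}.
0 branches closed, 6 open.
Each open branch fixes some atoms; the unmentioned ones are free. Counting distinct full assignments: branch {a=true, d=true} (b, c, e) contributes 8 new; branch {b=false} (a, c, d, e) contributes 12 new; branch {c=true, d=false} (a, b, e) contributes 4 new; branch {c=false, d=true} (a, b, e) contributes 2 new; branch {a=true, e=true} (b, c, d) contributes 1 new; branch {a=false, e=false} (b, c, d) contributes 2 new. Total: 29.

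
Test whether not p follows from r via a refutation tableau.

Initial set: {T r; F not p}.
○ open, literals {p=T, r=T}.
0 branches closed, 1 open.
An open branch gives a countermodel: p=T, r=T (unmentioned atoms arbitrary); the premises hold there but the conclusion fails.

No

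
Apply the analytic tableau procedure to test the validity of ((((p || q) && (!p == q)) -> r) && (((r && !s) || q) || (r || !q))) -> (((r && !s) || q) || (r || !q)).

Assume the negation and expand:
Initial set: {!(((((p || q) && (!p == q)) -> r) && (((r && !s) || q) || (r || !q))) -> (((r && !s) || q) || (r || !q)))}.
!(((((p || q) && (!p == q)) -> r) && (((r && !s) || q) || (r || !q))) -> (((r && !s) || q) || (r || !q))): α-rule — add ((((p || q) && (!p == q)) -> r) && (((r && !s) || q) || (r || !q))), !(((r && !s) || q) || (r || !q)).
((((p || q) && (!p == q)) -> r) && (((r && !s) || q) || (r || !q))): α-rule — add (((p || q) && (!p == q)) -> r), (((r && !s) || q) || (r || !q)).
!(((r && !s) || q) || (r || !q)): α-rule — add !((r && !s) || q), !(r || !q).
!((r && !s) || q): α-rule — add !(r && !s), !q.
!(r || !q): α-rule — add !r, !!q.
× closes — contains both q and !q.
All 1 branch closes.
Every branch closed, so the negation is unsatisfiable and the formula is valid.

Valid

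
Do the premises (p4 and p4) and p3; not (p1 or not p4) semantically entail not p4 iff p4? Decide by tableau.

Initial set: {((p4 and p4) and p3); not (p1 or not p4); not (not p4 iff p4)}.
((p4 and p4) and p3): α-rule — add (p4 and p4), p3.
not (p1 or not p4): α-rule — add not p1, not not p4.
(p4 and p4): α-rule — add p4, p4.
not (not p4 iff p4): β-rule — branch into not p4, not p4  //  not not p4, p4.
  branch 1 (add not p4, not p4):
    × closes — contains both p4 and not p4.
  branch 2 (add not not p4, p4):
    ○ open, literals {p1=0, p3=1, p4=1}.
1 branch closed, 1 open.
An open branch gives a countermodel: p1=0, p3=1, p4=1 (unmentioned atoms arbitrary); the premises hold there but the conclusion fails.

No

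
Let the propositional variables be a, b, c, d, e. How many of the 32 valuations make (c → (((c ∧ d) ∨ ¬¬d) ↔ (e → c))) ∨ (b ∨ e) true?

30

Initial set: {((c → (((c ∧ d) ∨ ¬¬d) ↔ (e → c))) ∨ (b ∨ e))}.
((c → (((c ∧ d) ∨ ¬¬d) ↔ (e → c))) ∨ (b ∨ e)): β-rule — branch into (c → (((c ∧ d) ∨ ¬¬d) ↔ (e → c)))  //  (b ∨ e).
  branch 1 (add (c → (((c ∧ d) ∨ ¬¬d) ↔ (e → c)))):
    (c → (((c ∧ d) ∨ ¬¬d) ↔ (e → c))): β-rule — branch into ¬c  //  (((c ∧ d) ∨ ¬¬d) ↔ (e → c)).
      branch 1.1 (add ¬c):
        ○ open, literals {c=false}.
      branch 1.2 (add (((c ∧ d) ∨ ¬¬d) ↔ (e → c))):
        (((c ∧ d) ∨ ¬¬d) ↔ (e → c)): β-rule — branch into ((c ∧ d) ∨ ¬¬d), (e → c)  //  ¬((c ∧ d) ∨ ¬¬d), ¬(e → c).
          branch 1.2.1 (add ((c ∧ d) ∨ ¬¬d), (e → c)):
            ((c ∧ d) ∨ ¬¬d): β-rule — branch into (c ∧ d)  //  ¬¬d.
              branch 1.2.1.1 (add (c ∧ d)):
                (c ∧ d): α-rule — add c, d.
                (e → c): β-rule — branch into ¬e  //  c.
                  branch 1.2.1.1.1 (add ¬e):
                    ○ open, literals {c=true, d=true, e=false}.
                  branch 1.2.1.1.2 (add c):
                    ○ open, literals {c=true, d=true}.
              branch 1.2.1.2 (add ¬¬d):
                ¬¬d: drop double negation, giving d.
                (e → c): β-rule — branch into ¬e  //  c.
                  branch 1.2.1.2.1 (add ¬e):
                    ○ open, literals {d=true, e=false}.
                  branch 1.2.1.2.2 (add c):
                    ○ open, literals {c=true, d=true}.
          branch 1.2.2 (add ¬((c ∧ d) ∨ ¬¬d), ¬(e → c)):
            ¬((c ∧ d) ∨ ¬¬d): α-rule — add ¬(c ∧ d), ¬¬¬d.
            ¬(e → c): α-rule — add e, ¬c.
            ¬¬¬d: drop double negation, giving ¬d.
            ¬(c ∧ d): β-rule — branch into ¬c  //  ¬d.
              branch 1.2.2.1 (add ¬c):
                ○ open, literals {c=false, d=false, e=true}.
              branch 1.2.2.2 (add ¬d):
                ○ open, literals {c=false, d=false, e=true}.
  branch 2 (add (b ∨ e)):
    (b ∨ e): β-rule — branch into b  //  e.
      branch 2.1 (add b):
        ○ open, literals {b=true}.
      branch 2.2 (add e):
        ○ open, literals {e=true}.
0 branches closed, 9 open.
Each open branch fixes some atoms; the unmentioned ones are free. Counting distinct full assignments: branch {c=false} (a, b, d, e) contributes 16 new; branch {c=true, d=true, e=false} (a, b) contributes 4 new; branch {c=true, d=true} (a, b, e) contributes 4 new; branch {d=true, e=false} (a, b, c) contributes 0 new; branch {c=true, d=true} (a, b, e) contributes 0 new; branch {c=false, d=false, e=true} (a, b) contributes 0 new; branch {c=false, d=false, e=true} (a, b) contributes 0 new; branch {b=true} (a, c, d, e) contributes 4 new; branch {e=true} (a, b, c, d) contributes 2 new. Total: 30.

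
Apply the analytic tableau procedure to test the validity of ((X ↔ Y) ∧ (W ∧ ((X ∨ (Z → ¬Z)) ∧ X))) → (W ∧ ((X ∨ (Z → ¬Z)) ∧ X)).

Valid

Assume the negation and expand:
Initial set: {¬(((X ↔ Y) ∧ (W ∧ ((X ∨ (Z → ¬Z)) ∧ X))) → (W ∧ ((X ∨ (Z → ¬Z)) ∧ X)))}.
¬(((X ↔ Y) ∧ (W ∧ ((X ∨ (Z → ¬Z)) ∧ X))) → (W ∧ ((X ∨ (Z → ¬Z)) ∧ X))): α-rule — add ((X ↔ Y) ∧ (W ∧ ((X ∨ (Z → ¬Z)) ∧ X))), ¬(W ∧ ((X ∨ (Z → ¬Z)) ∧ X)).
((X ↔ Y) ∧ (W ∧ ((X ∨ (Z → ¬Z)) ∧ X))): α-rule — add (X ↔ Y), (W ∧ ((X ∨ (Z → ¬Z)) ∧ X)).
(W ∧ ((X ∨ (Z → ¬Z)) ∧ X)): α-rule — add W, ((X ∨ (Z → ¬Z)) ∧ X).
((X ∨ (Z → ¬Z)) ∧ X): α-rule — add (X ∨ (Z → ¬Z)), X.
¬(W ∧ ((X ∨ (Z → ¬Z)) ∧ X)): β-rule — branch into ¬W  //  ¬((X ∨ (Z → ¬Z)) ∧ X).
  branch 1 (add ¬W):
    × closes — contains both W and ¬W.
  branch 2 (add ¬((X ∨ (Z → ¬Z)) ∧ X)):
    (X ↔ Y): β-rule — branch into X, Y  //  ¬X, ¬Y.
      branch 2.1 (add X, Y):
        (X ∨ (Z → ¬Z)): β-rule — branch into X  //  (Z → ¬Z).
          branch 2.1.1 (add X):
            ¬((X ∨ (Z → ¬Z)) ∧ X): β-rule — branch into ¬(X ∨ (Z → ¬Z))  //  ¬X.
              branch 2.1.1.1 (add ¬(X ∨ (Z → ¬Z))):
                ¬(X ∨ (Z → ¬Z)): α-rule — add ¬X, ¬(Z → ¬Z).
                × closes — contains both X and ¬X.
              branch 2.1.1.2 (add ¬X):
                × closes — contains both X and ¬X.
          branch 2.1.2 (add (Z → ¬Z)):
            ¬((X ∨ (Z → ¬Z)) ∧ X): β-rule — branch into ¬(X ∨ (Z → ¬Z))  //  ¬X.
              branch 2.1.2.1 (add ¬(X ∨ (Z → ¬Z))):
                ¬(X ∨ (Z → ¬Z)): α-rule — add ¬X, ¬(Z → ¬Z).
                × closes — contains both X and ¬X.
              branch 2.1.2.2 (add ¬X):
                × closes — contains both X and ¬X.
      branch 2.2 (add ¬X, ¬Y):
        × closes — contains both X and ¬X.
All 6 branches close.
Every branch closed, so the negation is unsatisfiable and the formula is valid.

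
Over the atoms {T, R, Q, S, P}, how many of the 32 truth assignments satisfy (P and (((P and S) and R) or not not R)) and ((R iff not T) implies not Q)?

6

Initial set: {((P and (((P and S) and R) or not not R)) and ((R iff not T) implies not Q))}.
((P and (((P and S) and R) or not not R)) and ((R iff not T) implies not Q)): α-rule — add (P and (((P and S) and R) or not not R)), ((R iff not T) implies not Q).
(P and (((P and S) and R) or not not R)): α-rule — add P, (((P and S) and R) or not not R).
((R iff not T) implies not Q): β-rule — branch into not (R iff not T)  //  not Q.
  branch 1 (add not (R iff not T)):
    (((P and S) and R) or not not R): β-rule — branch into ((P and S) and R)  //  not not R.
      branch 1.1 (add ((P and S) and R)):
        ((P and S) and R): α-rule — add (P and S), R.
        (P and S): α-rule — add P, S.
        not (R iff not T): β-rule — branch into R, not not T  //  not R, not T.
          branch 1.1.1 (add R, not not T):
            ○ open, literals {P=T, R=T, S=T, T=T}.
          branch 1.1.2 (add not R, not T):
            × closes — contains both R and not R.
      branch 1.2 (add not not R):
        not not R: drop double negation, giving R.
        not (R iff not T): β-rule — branch into R, not not T  //  not R, not T.
          branch 1.2.1 (add R, not not T):
            ○ open, literals {P=T, R=T, T=T}.
          branch 1.2.2 (add not R, not T):
            × closes — contains both R and not R.
  branch 2 (add not Q):
    (((P and S) and R) or not not R): β-rule — branch into ((P and S) and R)  //  not not R.
      branch 2.1 (add ((P and S) and R)):
        ((P and S) and R): α-rule — add (P and S), R.
        (P and S): α-rule — add P, S.
        ○ open, literals {P=T, Q=F, R=T, S=T}.
      branch 2.2 (add not not R):
        not not R: drop double negation, giving R.
        ○ open, literals {P=T, Q=F, R=T}.
2 branches closed, 4 open.
Each open branch fixes some atoms; the unmentioned ones are free. Counting distinct full assignments: branch {P=T, R=T, S=T, T=T} (Q) contributes 2 new; branch {P=T, R=T, T=T} (Q, S) contributes 2 new; branch {P=T, Q=F, R=T, S=T} (T) contributes 1 new; branch {P=T, Q=F, R=T} (T, S) contributes 1 new. Total: 6.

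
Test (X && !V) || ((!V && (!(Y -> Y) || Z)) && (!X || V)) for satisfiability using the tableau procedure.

Satisfiable

Initial set: {((X && !V) || ((!V && (!(Y -> Y) || Z)) && (!X || V)))}.
((X && !V) || ((!V && (!(Y -> Y) || Z)) && (!X || V))): β-rule — branch into (X && !V)  //  ((!V && (!(Y -> Y) || Z)) && (!X || V)).
  branch 1 (add (X && !V)):
    (X && !V): α-rule — add X, !V.
    ○ open, literals {V=false, X=true}.
  branch 2 (add ((!V && (!(Y -> Y) || Z)) && (!X || V))):
    ((!V && (!(Y -> Y) || Z)) && (!X || V)): α-rule — add (!V && (!(Y -> Y) || Z)), (!X || V).
    (!V && (!(Y -> Y) || Z)): α-rule — add !V, (!(Y -> Y) || Z).
    (!X || V): β-rule — branch into !X  //  V.
      branch 2.1 (add !X):
        (!(Y -> Y) || Z): β-rule — branch into !(Y -> Y)  //  Z.
          branch 2.1.1 (add !(Y -> Y)):
            !(Y -> Y): α-rule — add Y, !Y.
            × closes — contains both Y and !Y.
          branch 2.1.2 (add Z):
            ○ open, literals {V=false, X=false, Z=true}.
      branch 2.2 (add V):
        × closes — contains both V and !V.
2 branches closed, 2 open.
An open branch gives a satisfying assignment: V=false, X=true.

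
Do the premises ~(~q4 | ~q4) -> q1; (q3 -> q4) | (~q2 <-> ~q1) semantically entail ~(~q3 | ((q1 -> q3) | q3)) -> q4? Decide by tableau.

Initial set: {(~(~q4 | ~q4) -> q1); ((q3 -> q4) | (~q2 <-> ~q1)); ~(~(~q3 | ((q1 -> q3) | q3)) -> q4)}.
~(~(~q3 | ((q1 -> q3) | q3)) -> q4): α-rule — add ~(~q3 | ((q1 -> q3) | q3)), ~q4.
~(~q3 | ((q1 -> q3) | q3)): α-rule — add ~~q3, ~((q1 -> q3) | q3).
~((q1 -> q3) | q3): α-rule — add ~(q1 -> q3), ~q3.
× closes — contains both q3 and ~q3.
All 1 branch closes.
Every branch closed, so the premises entail the conclusion.

Yes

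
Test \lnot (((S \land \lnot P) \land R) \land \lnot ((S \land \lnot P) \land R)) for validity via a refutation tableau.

Assume the negation and expand:
Initial set: {\lnot \lnot (((S \land \lnot P) \land R) \land \lnot ((S \land \lnot P) \land R))}.
\lnot \lnot (((S \land \lnot P) \land R) \land \lnot ((S \land \lnot P) \land R)): α-rule — add ((S \land \lnot P) \land R), \lnot ((S \land \lnot P) \land R).
((S \land \lnot P) \land R): α-rule — add (S \land \lnot P), R.
(S \land \lnot P): α-rule — add S, \lnot P.
\lnot ((S \land \lnot P) \land R): β-rule — branch into \lnot (S \land \lnot P)  //  \lnot R.
  branch 1 (add \lnot (S \land \lnot P)):
    \lnot (S \land \lnot P): β-rule — branch into \lnot S  //  \lnot \lnot P.
      branch 1.1 (add \lnot S):
        × closes — contains both S and \lnot S.
      branch 1.2 (add \lnot \lnot P):
        × closes — contains both P and \lnot P.
  branch 2 (add \lnot R):
    × closes — contains both R and \lnot R.
All 3 branches close.
Every branch closed, so the negation is unsatisfiable and the formula is valid.

Valid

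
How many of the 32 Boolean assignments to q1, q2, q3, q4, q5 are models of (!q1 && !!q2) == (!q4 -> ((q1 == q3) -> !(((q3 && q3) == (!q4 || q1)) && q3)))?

12

Initial set: {((!q1 && !!q2) == (!q4 -> ((q1 == q3) -> !(((q3 && q3) == (!q4 || q1)) && q3))))}.
((!q1 && !!q2) == (!q4 -> ((q1 == q3) -> !(((q3 && q3) == (!q4 || q1)) && q3)))): β-rule — branch into (!q1 && !!q2), (!q4 -> ((q1 == q3) -> !(((q3 && q3) == (!q4 || q1)) && q3)))  //  !(!q1 && !!q2), !(!q4 -> ((q1 == q3) -> !(((q3 && q3) == (!q4 || q1)) && q3))).
  branch 1 (add (!q1 && !!q2), (!q4 -> ((q1 == q3) -> !(((q3 && q3) == (!q4 || q1)) && q3)))):
    (!q1 && !!q2): α-rule — add !q1, !!q2.
    !!q2: drop double negation, giving q2.
    (!q4 -> ((q1 == q3) -> !(((q3 && q3) == (!q4 || q1)) && q3))): β-rule — branch into !!q4  //  ((q1 == q3) -> !(((q3 && q3) == (!q4 || q1)) && q3)).
      branch 1.1 (add !!q4):
        ○ open, literals {q1=0, q2=1, q4=1}.
      branch 1.2 (add ((q1 == q3) -> !(((q3 && q3) == (!q4 || q1)) && q3))):
        ((q1 == q3) -> !(((q3 && q3) == (!q4 || q1)) && q3)): β-rule — branch into !(q1 == q3)  //  !(((q3 && q3) == (!q4 || q1)) && q3).
          branch 1.2.1 (add !(q1 == q3)):
            !(q1 == q3): β-rule — branch into q1, !q3  //  !q1, q3.
              branch 1.2.1.1 (add q1, !q3):
                × closes — contains both q1 and !q1.
              branch 1.2.1.2 (add !q1, q3):
                ○ open, literals {q1=0, q2=1, q3=1}.
          branch 1.2.2 (add !(((q3 && q3) == (!q4 || q1)) && q3)):
            !(((q3 && q3) == (!q4 || q1)) && q3): β-rule — branch into !((q3 && q3) == (!q4 || q1))  //  !q3.
              branch 1.2.2.1 (add !((q3 && q3) == (!q4 || q1))):
                !((q3 && q3) == (!q4 || q1)): β-rule — branch into (q3 && q3), !(!q4 || q1)  //  !(q3 && q3), (!q4 || q1).
                  branch 1.2.2.1.1 (add (q3 && q3), !(!q4 || q1)):
                    (q3 && q3): α-rule — add q3, q3.
                    !(!q4 || q1): α-rule — add !!q4, !q1.
                    ○ open, literals {q1=0, q2=1, q3=1, q4=1}.
                  branch 1.2.2.1.2 (add !(q3 && q3), (!q4 || q1)):
                    !(q3 && q3): β-rule — branch into !q3  //  !q3.
                      branch 1.2.2.1.2.1 (add !q3):
                        (!q4 || q1): β-rule — branch into !q4  //  q1.
                          branch 1.2.2.1.2.1.1 (add !q4):
                            ○ open, literals {q1=0, q2=1, q3=0, q4=0}.
                          branch 1.2.2.1.2.1.2 (add q1):
                            × closes — contains both q1 and !q1.
                      branch 1.2.2.1.2.2 (add !q3):
                        (!q4 || q1): β-rule — branch into !q4  //  q1.
                          branch 1.2.2.1.2.2.1 (add !q4):
                            ○ open, literals {q1=0, q2=1, q3=0, q4=0}.
                          branch 1.2.2.1.2.2.2 (add q1):
                            × closes — contains both q1 and !q1.
              branch 1.2.2.2 (add !q3):
                ○ open, literals {q1=0, q2=1, q3=0}.
  branch 2 (add !(!q1 && !!q2), !(!q4 -> ((q1 == q3) -> !(((q3 && q3) == (!q4 || q1)) && q3)))):
    !(!q4 -> ((q1 == q3) -> !(((q3 && q3) == (!q4 || q1)) && q3))): α-rule — add !q4, !((q1 == q3) -> !(((q3 && q3) == (!q4 || q1)) && q3)).
    !((q1 == q3) -> !(((q3 && q3) == (!q4 || q1)) && q3)): α-rule — add (q1 == q3), !!(((q3 && q3) == (!q4 || q1)) && q3).
    !!(((q3 && q3) == (!q4 || q1)) && q3): α-rule — add ((q3 && q3) == (!q4 || q1)), q3.
    !(!q1 && !!q2): β-rule — branch into !!q1  //  !!!q2.
      branch 2.1 (add !!q1):
        (q1 == q3): β-rule — branch into q1, q3  //  !q1, !q3.
          branch 2.1.1 (add q1, q3):
            ((q3 && q3) == (!q4 || q1)): β-rule — branch into (q3 && q3), (!q4 || q1)  //  !(q3 && q3), !(!q4 || q1).
              branch 2.1.1.1 (add (q3 && q3), (!q4 || q1)):
                (q3 && q3): α-rule — add q3, q3.
                (!q4 || q1): β-rule — branch into !q4  //  q1.
                  branch 2.1.1.1.1 (add !q4):
                    ○ open, literals {q1=1, q3=1, q4=0}.
                  branch 2.1.1.1.2 (add q1):
                    ○ open, literals {q1=1, q3=1, q4=0}.
              branch 2.1.1.2 (add !(q3 && q3), !(!q4 || q1)):
                !(!q4 || q1): α-rule — add !!q4, !q1.
                × closes — contains both q4 and !q4.
          branch 2.1.2 (add !q1, !q3):
            × closes — contains both q1 and !q1.
      branch 2.2 (add !!!q2):
        !!!q2: drop double negation, giving !q2.
        (q1 == q3): β-rule — branch into q1, q3  //  !q1, !q3.
          branch 2.2.1 (add q1, q3):
            ((q3 && q3) == (!q4 || q1)): β-rule — branch into (q3 && q3), (!q4 || q1)  //  !(q3 && q3), !(!q4 || q1).
              branch 2.2.1.1 (add (q3 && q3), (!q4 || q1)):
                (q3 && q3): α-rule — add q3, q3.
                (!q4 || q1): β-rule — branch into !q4  //  q1.
                  branch 2.2.1.1.1 (add !q4):
                    ○ open, literals {q1=1, q2=0, q3=1, q4=0}.
                  branch 2.2.1.1.2 (add q1):
                    ○ open, literals {q1=1, q2=0, q3=1, q4=0}.
              branch 2.2.1.2 (add !(q3 && q3), !(!q4 || q1)):
                !(!q4 || q1): α-rule — add !!q4, !q1.
                × closes — contains both q4 and !q4.
          branch 2.2.2 (add !q1, !q3):
            × closes — contains both q3 and !q3.
7 branches closed, 10 open.
Each open branch fixes some atoms; the unmentioned ones are free. Counting distinct full assignments: branch {q1=0, q2=1, q4=1} (q3, q5) contributes 4 new; branch {q1=0, q2=1, q3=1} (q4, q5) contributes 2 new; branch {q1=0, q2=1, q3=1, q4=1} (q5) contributes 0 new; branch {q1=0, q2=1, q3=0, q4=0} (q5) contributes 2 new; branch {q1=0, q2=1, q3=0, q4=0} (q5) contributes 0 new; branch {q1=0, q2=1, q3=0} (q4, q5) contributes 0 new; branch {q1=1, q3=1, q4=0} (q2, q5) contributes 4 new; branch {q1=1, q3=1, q4=0} (q2, q5) contributes 0 new; branch {q1=1, q2=0, q3=1, q4=0} (q5) contributes 0 new; branch {q1=1, q2=0, q3=1, q4=0} (q5) contributes 0 new. Total: 12.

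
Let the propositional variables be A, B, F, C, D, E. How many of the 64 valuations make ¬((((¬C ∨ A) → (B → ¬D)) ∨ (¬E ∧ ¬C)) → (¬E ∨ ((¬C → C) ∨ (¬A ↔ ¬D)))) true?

6

Initial set: {T ¬((((¬C ∨ A) → (B → ¬D)) ∨ (¬E ∧ ¬C)) → (¬E ∨ ((¬C → C) ∨ (¬A ↔ ¬D))))}.
T ¬((((¬C ∨ A) → (B → ¬D)) ∨ (¬E ∧ ¬C)) → (¬E ∨ ((¬C → C) ∨ (¬A ↔ ¬D)))): α-rule — add T (((¬C ∨ A) → (B → ¬D)) ∨ (¬E ∧ ¬C)), F (¬E ∨ ((¬C → C) ∨ (¬A ↔ ¬D))).
F (¬E ∨ ((¬C → C) ∨ (¬A ↔ ¬D))): α-rule — add F ¬E, F ((¬C → C) ∨ (¬A ↔ ¬D)).
F ((¬C → C) ∨ (¬A ↔ ¬D)): α-rule — add F (¬C → C), F (¬A ↔ ¬D).
F (¬C → C): α-rule — add T ¬C, F C.
T (((¬C ∨ A) → (B → ¬D)) ∨ (¬E ∧ ¬C)): β-rule — branch into T ((¬C ∨ A) → (B → ¬D))  //  T (¬E ∧ ¬C).
  branch 1 (add T ((¬C ∨ A) → (B → ¬D))):
    F (¬A ↔ ¬D): β-rule — branch into T ¬A, F ¬D  //  F ¬A, T ¬D.
      branch 1.1 (add T ¬A, F ¬D):
        T ((¬C ∨ A) → (B → ¬D)): β-rule — branch into F (¬C ∨ A)  //  T (B → ¬D).
          branch 1.1.1 (add F (¬C ∨ A)):
            F (¬C ∨ A): α-rule — add F ¬C, F A.
            × closes — contains both C and ¬C.
          branch 1.1.2 (add T (B → ¬D)):
            T (B → ¬D): β-rule — branch into F B  //  T ¬D.
              branch 1.1.2.1 (add F B):
                ○ open, literals {A=false, B=false, C=false, D=true, E=true}.
              branch 1.1.2.2 (add T ¬D):
                × closes — contains both D and ¬D.
      branch 1.2 (add F ¬A, T ¬D):
        T ((¬C ∨ A) → (B → ¬D)): β-rule — branch into F (¬C ∨ A)  //  T (B → ¬D).
          branch 1.2.1 (add F (¬C ∨ A)):
            F (¬C ∨ A): α-rule — add F ¬C, F A.
            × closes — contains both C and ¬C.
          branch 1.2.2 (add T (B → ¬D)):
            T (B → ¬D): β-rule — branch into F B  //  T ¬D.
              branch 1.2.2.1 (add F B):
                ○ open, literals {A=true, B=false, C=false, D=false, E=true}.
              branch 1.2.2.2 (add T ¬D):
                ○ open, literals {A=true, C=false, D=false, E=true}.
  branch 2 (add T (¬E ∧ ¬C)):
    T (¬E ∧ ¬C): α-rule — add T ¬E, T ¬C.
    × closes — contains both E and ¬E.
4 branches closed, 3 open.
Each open branch fixes some atoms; the unmentioned ones are free. Counting distinct full assignments: branch {A=false, B=false, C=false, D=true, E=true} (F) contributes 2 new; branch {A=true, B=false, C=false, D=false, E=true} (F) contributes 2 new; branch {A=true, C=false, D=false, E=true} (B, F) contributes 2 new. Total: 6.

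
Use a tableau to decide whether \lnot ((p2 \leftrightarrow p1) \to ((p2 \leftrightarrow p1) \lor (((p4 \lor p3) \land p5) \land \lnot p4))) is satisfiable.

Initial set: {\lnot ((p2 \leftrightarrow p1) \to ((p2 \leftrightarrow p1) \lor (((p4 \lor p3) \land p5) \land \lnot p4)))}.
\lnot ((p2 \leftrightarrow p1) \to ((p2 \leftrightarrow p1) \lor (((p4 \lor p3) \land p5) \land \lnot p4))): α-rule — add (p2 \leftrightarrow p1), \lnot ((p2 \leftrightarrow p1) \lor (((p4 \lor p3) \land p5) \land \lnot p4)).
\lnot ((p2 \leftrightarrow p1) \lor (((p4 \lor p3) \land p5) \land \lnot p4)): α-rule — add \lnot (p2 \leftrightarrow p1), \lnot (((p4 \lor p3) \land p5) \land \lnot p4).
(p2 \leftrightarrow p1): β-rule — branch into p2, p1  //  \lnot p2, \lnot p1.
  branch 1 (add p2, p1):
    \lnot (p2 \leftrightarrow p1): β-rule — branch into p2, \lnot p1  //  \lnot p2, p1.
      branch 1.1 (add p2, \lnot p1):
        × closes — contains both p1 and \lnot p1.
      branch 1.2 (add \lnot p2, p1):
        × closes — contains both p2 and \lnot p2.
  branch 2 (add \lnot p2, \lnot p1):
    \lnot (p2 \leftrightarrow p1): β-rule — branch into p2, \lnot p1  //  \lnot p2, p1.
      branch 2.1 (add p2, \lnot p1):
        × closes — contains both p2 and \lnot p2.
      branch 2.2 (add \lnot p2, p1):
        × closes — contains both p1 and \lnot p1.
All 4 branches close.
Every branch closed; the formula is unsatisfiable.

Unsatisfiable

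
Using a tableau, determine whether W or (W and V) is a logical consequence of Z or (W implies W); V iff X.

Initial set: {(Z or (W implies W)); (V iff X); not (W or (W and V))}.
not (W or (W and V)): α-rule — add not W, not (W and V).
(Z or (W implies W)): β-rule — branch into Z  //  (W implies W).
  branch 1 (add Z):
    (V iff X): β-rule — branch into V, X  //  not V, not X.
      branch 1.1 (add V, X):
        not (W and V): β-rule — branch into not W  //  not V.
          branch 1.1.1 (add not W):
            ○ open, literals {V=1, W=0, X=1, Z=1}.
          branch 1.1.2 (add not V):
            × closes — contains both V and not V.
      branch 1.2 (add not V, not X):
        not (W and V): β-rule — branch into not W  //  not V.
          branch 1.2.1 (add not W):
            ○ open, literals {V=0, W=0, X=0, Z=1}.
          branch 1.2.2 (add not V):
            ○ open, literals {V=0, W=0, X=0, Z=1}.
  branch 2 (add (W implies W)):
    (V iff X): β-rule — branch into V, X  //  not V, not X.
      branch 2.1 (add V, X):
        not (W and V): β-rule — branch into not W  //  not V.
          branch 2.1.1 (add not W):
            (W implies W): β-rule — branch into not W  //  W.
              branch 2.1.1.1 (add not W):
                ○ open, literals {V=1, W=0, X=1}.
              branch 2.1.1.2 (add W):
                × closes — contains both W and not W.
          branch 2.1.2 (add not V):
            × closes — contains both V and not V.
      branch 2.2 (add not V, not X):
        not (W and V): β-rule — branch into not W  //  not V.
          branch 2.2.1 (add not W):
            (W implies W): β-rule — branch into not W  //  W.
              branch 2.2.1.1 (add not W):
                ○ open, literals {V=0, W=0, X=0}.
              branch 2.2.1.2 (add W):
                × closes — contains both W and not W.
          branch 2.2.2 (add not V):
            (W implies W): β-rule — branch into not W  //  W.
              branch 2.2.2.1 (add not W):
                ○ open, literals {V=0, W=0, X=0}.
              branch 2.2.2.2 (add W):
                × closes — contains both W and not W.
5 branches closed, 6 open.
An open branch gives a countermodel: V=1, W=0, X=1, Z=1 (unmentioned atoms arbitrary); the premises hold there but the conclusion fails.

No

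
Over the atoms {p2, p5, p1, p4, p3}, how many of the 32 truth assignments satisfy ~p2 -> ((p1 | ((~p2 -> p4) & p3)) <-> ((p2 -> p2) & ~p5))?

Initial set: {T (~p2 -> ((p1 | ((~p2 -> p4) & p3)) <-> ((p2 -> p2) & ~p5)))}.
T (~p2 -> ((p1 | ((~p2 -> p4) & p3)) <-> ((p2 -> p2) & ~p5))): β-rule — branch into F ~p2  //  T ((p1 | ((~p2 -> p4) & p3)) <-> ((p2 -> p2) & ~p5)).
  branch 1 (add F ~p2):
    ○ open, literals {p2=T}.
  branch 2 (add T ((p1 | ((~p2 -> p4) & p3)) <-> ((p2 -> p2) & ~p5))):
    T ((p1 | ((~p2 -> p4) & p3)) <-> ((p2 -> p2) & ~p5)): β-rule — branch into T (p1 | ((~p2 -> p4) & p3)), T ((p2 -> p2) & ~p5)  //  F (p1 | ((~p2 -> p4) & p3)), F ((p2 -> p2) & ~p5).
      branch 2.1 (add T (p1 | ((~p2 -> p4) & p3)), T ((p2 -> p2) & ~p5)):
        T ((p2 -> p2) & ~p5): α-rule — add T (p2 -> p2), T ~p5.
        T (p1 | ((~p2 -> p4) & p3)): β-rule — branch into T p1  //  T ((~p2 -> p4) & p3).
          branch 2.1.1 (add T p1):
            T (p2 -> p2): β-rule — branch into F p2  //  T p2.
              branch 2.1.1.1 (add F p2):
                ○ open, literals {p1=T, p2=F, p5=F}.
              branch 2.1.1.2 (add T p2):
                ○ open, literals {p1=T, p2=T, p5=F}.
          branch 2.1.2 (add T ((~p2 -> p4) & p3)):
            T ((~p2 -> p4) & p3): α-rule — add T (~p2 -> p4), T p3.
            T (p2 -> p2): β-rule — branch into F p2  //  T p2.
              branch 2.1.2.1 (add F p2):
                T (~p2 -> p4): β-rule — branch into F ~p2  //  T p4.
                  branch 2.1.2.1.1 (add F ~p2):
                    × closes — contains both p2 and ~p2.
                  branch 2.1.2.1.2 (add T p4):
                    ○ open, literals {p2=F, p3=T, p4=T, p5=F}.
              branch 2.1.2.2 (add T p2):
                T (~p2 -> p4): β-rule — branch into F ~p2  //  T p4.
                  branch 2.1.2.2.1 (add F ~p2):
                    ○ open, literals {p2=T, p3=T, p5=F}.
                  branch 2.1.2.2.2 (add T p4):
                    ○ open, literals {p2=T, p3=T, p4=T, p5=F}.
      branch 2.2 (add F (p1 | ((~p2 -> p4) & p3)), F ((p2 -> p2) & ~p5)):
        F (p1 | ((~p2 -> p4) & p3)): α-rule — add F p1, F ((~p2 -> p4) & p3).
        F ((p2 -> p2) & ~p5): β-rule — branch into F (p2 -> p2)  //  F ~p5.
          branch 2.2.1 (add F (p2 -> p2)):
            F (p2 -> p2): α-rule — add T p2, F p2.
            × closes — contains both p2 and ~p2.
          branch 2.2.2 (add F ~p5):
            F ((~p2 -> p4) & p3): β-rule — branch into F (~p2 -> p4)  //  F p3.
              branch 2.2.2.1 (add F (~p2 -> p4)):
                F (~p2 -> p4): α-rule — add T ~p2, F p4.
                ○ open, literals {p1=F, p2=F, p4=F, p5=T}.
              branch 2.2.2.2 (add F p3):
                ○ open, literals {p1=F, p3=F, p5=T}.
2 branches closed, 8 open.
Each open branch fixes some atoms; the unmentioned ones are free. Counting distinct full assignments: branch {p2=T} (p5, p1, p4, p3) contributes 16 new; branch {p1=T, p2=F, p5=F} (p4, p3) contributes 4 new; branch {p1=T, p2=T, p5=F} (p4, p3) contributes 0 new; branch {p2=F, p3=T, p4=T, p5=F} (p1) contributes 1 new; branch {p2=T, p3=T, p5=F} (p1, p4) contributes 0 new; branch {p2=T, p3=T, p4=T, p5=F} (p1) contributes 0 new; branch {p1=F, p2=F, p4=F, p5=T} (p3) contributes 2 new; branch {p1=F, p3=F, p5=T} (p2, p4) contributes 1 new. Total: 24.

24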